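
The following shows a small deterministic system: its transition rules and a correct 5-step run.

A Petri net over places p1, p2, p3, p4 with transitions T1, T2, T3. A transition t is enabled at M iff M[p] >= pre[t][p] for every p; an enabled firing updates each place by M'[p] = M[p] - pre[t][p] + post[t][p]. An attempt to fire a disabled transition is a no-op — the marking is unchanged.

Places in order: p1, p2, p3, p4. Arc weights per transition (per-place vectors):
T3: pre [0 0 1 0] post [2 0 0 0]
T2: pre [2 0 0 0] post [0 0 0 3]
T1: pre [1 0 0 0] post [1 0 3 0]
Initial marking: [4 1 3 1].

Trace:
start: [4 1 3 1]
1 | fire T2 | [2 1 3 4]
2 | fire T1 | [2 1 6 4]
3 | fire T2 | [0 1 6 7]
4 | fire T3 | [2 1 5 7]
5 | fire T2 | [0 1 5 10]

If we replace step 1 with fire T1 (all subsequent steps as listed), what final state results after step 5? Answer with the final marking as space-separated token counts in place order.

(re-executing from step 1 with the substitution; state before step 1: [4 1 3 1])
1 | fire T1 | [4 1 6 1]
2 | fire T1 | [4 1 9 1]
3 | fire T2 | [2 1 9 4]
4 | fire T3 | [4 1 8 4]
5 | fire T2 | [2 1 8 7]

2 1 8 7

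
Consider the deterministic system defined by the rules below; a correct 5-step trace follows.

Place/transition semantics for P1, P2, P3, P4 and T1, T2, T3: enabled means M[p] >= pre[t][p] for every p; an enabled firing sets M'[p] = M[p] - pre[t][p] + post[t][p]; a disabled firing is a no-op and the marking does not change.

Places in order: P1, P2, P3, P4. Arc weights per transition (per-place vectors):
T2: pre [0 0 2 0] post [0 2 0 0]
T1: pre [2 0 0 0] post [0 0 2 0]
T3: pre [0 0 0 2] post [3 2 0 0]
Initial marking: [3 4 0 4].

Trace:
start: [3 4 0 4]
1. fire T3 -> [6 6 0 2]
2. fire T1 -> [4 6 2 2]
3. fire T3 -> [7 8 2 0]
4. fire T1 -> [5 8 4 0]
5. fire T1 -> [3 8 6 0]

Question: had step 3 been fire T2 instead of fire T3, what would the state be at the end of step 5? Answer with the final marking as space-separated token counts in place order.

(re-executing from step 3 with the substitution; state before step 3: [4 6 2 2])
3. fire T2 -> [4 8 0 2]
4. fire T1 -> [2 8 2 2]
5. fire T1 -> [0 8 4 2]

0 8 4 2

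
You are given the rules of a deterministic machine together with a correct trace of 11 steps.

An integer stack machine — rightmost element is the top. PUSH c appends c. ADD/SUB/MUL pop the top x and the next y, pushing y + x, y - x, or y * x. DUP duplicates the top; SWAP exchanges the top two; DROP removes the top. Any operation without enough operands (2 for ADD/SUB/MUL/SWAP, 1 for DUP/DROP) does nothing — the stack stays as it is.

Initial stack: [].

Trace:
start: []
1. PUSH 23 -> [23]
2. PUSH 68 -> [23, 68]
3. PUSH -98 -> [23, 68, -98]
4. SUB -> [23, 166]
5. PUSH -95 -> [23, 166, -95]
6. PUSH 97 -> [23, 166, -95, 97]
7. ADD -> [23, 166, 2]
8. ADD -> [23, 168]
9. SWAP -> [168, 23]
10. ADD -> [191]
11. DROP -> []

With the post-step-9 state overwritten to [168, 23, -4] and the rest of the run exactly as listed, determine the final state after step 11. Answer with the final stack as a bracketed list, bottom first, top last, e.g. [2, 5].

[168]

state after step 9 := [168, 23, -4]
10. ADD -> [168, 19]
11. DROP -> [168]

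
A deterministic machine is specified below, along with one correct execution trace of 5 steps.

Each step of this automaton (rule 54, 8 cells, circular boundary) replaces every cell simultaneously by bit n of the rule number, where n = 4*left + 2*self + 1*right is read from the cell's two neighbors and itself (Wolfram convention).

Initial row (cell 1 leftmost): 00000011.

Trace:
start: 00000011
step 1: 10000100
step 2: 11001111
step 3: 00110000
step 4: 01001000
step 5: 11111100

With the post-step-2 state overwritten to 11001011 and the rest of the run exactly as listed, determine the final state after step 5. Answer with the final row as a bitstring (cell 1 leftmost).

11100111

state after step 2 := 11001011
step 3: 00111100
step 4: 01000010
step 5: 11100111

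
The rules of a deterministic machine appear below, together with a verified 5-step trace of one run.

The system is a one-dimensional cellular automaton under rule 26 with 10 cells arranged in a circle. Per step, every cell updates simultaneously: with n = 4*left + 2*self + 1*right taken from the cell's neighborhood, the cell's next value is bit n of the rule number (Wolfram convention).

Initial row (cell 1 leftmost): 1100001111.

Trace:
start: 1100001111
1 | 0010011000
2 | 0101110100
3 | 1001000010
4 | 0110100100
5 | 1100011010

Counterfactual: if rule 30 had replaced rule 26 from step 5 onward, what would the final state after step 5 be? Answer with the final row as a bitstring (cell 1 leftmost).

(re-executing step 5 under rule 30; state before step 5: 0110100100)
5 | 1100111110

1100111110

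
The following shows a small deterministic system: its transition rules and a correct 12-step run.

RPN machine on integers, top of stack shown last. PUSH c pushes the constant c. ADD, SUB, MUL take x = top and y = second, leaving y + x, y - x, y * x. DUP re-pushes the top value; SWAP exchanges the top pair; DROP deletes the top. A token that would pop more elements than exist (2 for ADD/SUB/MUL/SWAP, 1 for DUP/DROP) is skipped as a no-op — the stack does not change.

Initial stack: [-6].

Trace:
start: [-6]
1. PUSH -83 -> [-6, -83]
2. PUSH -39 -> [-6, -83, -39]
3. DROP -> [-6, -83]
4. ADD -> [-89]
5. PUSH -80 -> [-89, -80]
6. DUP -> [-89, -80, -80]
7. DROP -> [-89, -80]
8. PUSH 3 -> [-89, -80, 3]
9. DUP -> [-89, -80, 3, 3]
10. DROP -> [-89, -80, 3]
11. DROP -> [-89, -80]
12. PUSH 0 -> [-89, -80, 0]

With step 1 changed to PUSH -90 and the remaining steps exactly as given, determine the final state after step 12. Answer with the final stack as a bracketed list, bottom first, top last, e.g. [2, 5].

(re-executing from step 1 with the substitution; state before step 1: [-6])
1. PUSH -90 -> [-6, -90]
2. PUSH -39 -> [-6, -90, -39]
3. DROP -> [-6, -90]
4. ADD -> [-96]
5. PUSH -80 -> [-96, -80]
6. DUP -> [-96, -80, -80]
7. DROP -> [-96, -80]
8. PUSH 3 -> [-96, -80, 3]
9. DUP -> [-96, -80, 3, 3]
10. DROP -> [-96, -80, 3]
11. DROP -> [-96, -80]
12. PUSH 0 -> [-96, -80, 0]

[-96, -80, 0]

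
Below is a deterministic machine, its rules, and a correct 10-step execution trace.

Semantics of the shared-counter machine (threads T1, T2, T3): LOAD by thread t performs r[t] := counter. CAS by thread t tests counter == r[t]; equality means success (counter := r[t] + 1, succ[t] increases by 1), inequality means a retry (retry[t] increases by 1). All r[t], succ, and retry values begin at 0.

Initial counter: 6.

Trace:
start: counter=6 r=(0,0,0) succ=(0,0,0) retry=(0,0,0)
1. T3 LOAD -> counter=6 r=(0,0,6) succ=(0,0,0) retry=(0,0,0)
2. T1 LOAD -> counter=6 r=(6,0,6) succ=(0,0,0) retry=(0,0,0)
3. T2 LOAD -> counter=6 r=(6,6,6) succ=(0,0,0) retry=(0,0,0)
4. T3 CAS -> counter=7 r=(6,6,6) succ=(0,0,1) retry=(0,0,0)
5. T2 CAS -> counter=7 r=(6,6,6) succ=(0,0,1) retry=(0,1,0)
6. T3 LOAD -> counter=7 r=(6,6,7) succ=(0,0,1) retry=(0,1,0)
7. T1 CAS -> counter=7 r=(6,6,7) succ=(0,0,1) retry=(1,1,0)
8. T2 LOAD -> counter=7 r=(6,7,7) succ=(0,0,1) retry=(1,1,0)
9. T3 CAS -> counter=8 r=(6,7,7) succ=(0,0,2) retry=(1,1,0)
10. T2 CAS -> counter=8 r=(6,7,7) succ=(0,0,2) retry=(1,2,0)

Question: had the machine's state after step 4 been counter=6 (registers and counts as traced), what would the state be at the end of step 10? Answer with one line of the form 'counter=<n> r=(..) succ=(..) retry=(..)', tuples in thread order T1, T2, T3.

counter=8 r=(6,7,7) succ=(0,1,2) retry=(1,1,0)

state after step 4 := counter=6 r=(6,6,6) succ=(0,0,1) retry=(0,0,0)
5. T2 CAS -> counter=7 r=(6,6,6) succ=(0,1,1) retry=(0,0,0)
6. T3 LOAD -> counter=7 r=(6,6,7) succ=(0,1,1) retry=(0,0,0)
7. T1 CAS -> counter=7 r=(6,6,7) succ=(0,1,1) retry=(1,0,0)
8. T2 LOAD -> counter=7 r=(6,7,7) succ=(0,1,1) retry=(1,0,0)
9. T3 CAS -> counter=8 r=(6,7,7) succ=(0,1,2) retry=(1,0,0)
10. T2 CAS -> counter=8 r=(6,7,7) succ=(0,1,2) retry=(1,1,0)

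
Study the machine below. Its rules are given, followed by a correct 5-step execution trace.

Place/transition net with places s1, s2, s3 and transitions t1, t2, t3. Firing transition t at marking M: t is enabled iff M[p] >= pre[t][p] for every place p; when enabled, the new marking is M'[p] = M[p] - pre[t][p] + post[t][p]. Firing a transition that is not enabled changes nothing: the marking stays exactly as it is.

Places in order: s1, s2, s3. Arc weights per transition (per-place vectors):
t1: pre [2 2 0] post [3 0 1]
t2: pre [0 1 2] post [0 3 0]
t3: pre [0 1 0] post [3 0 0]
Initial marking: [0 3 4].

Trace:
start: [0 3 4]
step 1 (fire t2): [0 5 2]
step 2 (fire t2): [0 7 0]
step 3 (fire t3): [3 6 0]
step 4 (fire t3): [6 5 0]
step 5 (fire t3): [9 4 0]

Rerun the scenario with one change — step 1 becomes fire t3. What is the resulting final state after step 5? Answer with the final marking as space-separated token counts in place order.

12 1 2

(re-executing from step 1 with the substitution; state before step 1: [0 3 4])
step 1 (fire t3): [3 2 4]
step 2 (fire t2): [3 4 2]
step 3 (fire t3): [6 3 2]
step 4 (fire t3): [9 2 2]
step 5 (fire t3): [12 1 2]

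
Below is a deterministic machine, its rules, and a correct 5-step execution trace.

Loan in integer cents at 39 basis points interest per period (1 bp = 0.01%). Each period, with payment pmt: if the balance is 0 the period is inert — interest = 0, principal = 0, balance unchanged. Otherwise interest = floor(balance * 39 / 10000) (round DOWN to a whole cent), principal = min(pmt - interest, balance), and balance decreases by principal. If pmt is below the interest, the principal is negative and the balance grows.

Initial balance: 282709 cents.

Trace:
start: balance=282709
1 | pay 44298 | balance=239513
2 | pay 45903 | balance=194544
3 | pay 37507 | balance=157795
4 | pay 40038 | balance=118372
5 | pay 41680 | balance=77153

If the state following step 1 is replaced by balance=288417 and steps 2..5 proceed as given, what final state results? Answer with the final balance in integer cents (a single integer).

state after step 1 := balance=288417
2 | pay 45903 | balance=243638
3 | pay 37507 | balance=207081
4 | pay 40038 | balance=167850
5 | pay 41680 | balance=126824

126824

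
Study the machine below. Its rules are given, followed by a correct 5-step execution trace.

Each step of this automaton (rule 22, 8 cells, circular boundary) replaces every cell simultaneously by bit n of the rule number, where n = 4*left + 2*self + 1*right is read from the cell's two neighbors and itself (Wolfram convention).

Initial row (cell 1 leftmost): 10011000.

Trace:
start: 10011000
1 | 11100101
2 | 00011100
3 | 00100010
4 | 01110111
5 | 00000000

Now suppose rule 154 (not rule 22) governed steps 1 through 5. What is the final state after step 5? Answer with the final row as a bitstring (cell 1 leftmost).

(re-executing steps 1..5 under rule 154; state before step 1: 10011000)
1 | 01110101
2 | 01100000
3 | 11010000
4 | 10001001
5 | 01010111

01010111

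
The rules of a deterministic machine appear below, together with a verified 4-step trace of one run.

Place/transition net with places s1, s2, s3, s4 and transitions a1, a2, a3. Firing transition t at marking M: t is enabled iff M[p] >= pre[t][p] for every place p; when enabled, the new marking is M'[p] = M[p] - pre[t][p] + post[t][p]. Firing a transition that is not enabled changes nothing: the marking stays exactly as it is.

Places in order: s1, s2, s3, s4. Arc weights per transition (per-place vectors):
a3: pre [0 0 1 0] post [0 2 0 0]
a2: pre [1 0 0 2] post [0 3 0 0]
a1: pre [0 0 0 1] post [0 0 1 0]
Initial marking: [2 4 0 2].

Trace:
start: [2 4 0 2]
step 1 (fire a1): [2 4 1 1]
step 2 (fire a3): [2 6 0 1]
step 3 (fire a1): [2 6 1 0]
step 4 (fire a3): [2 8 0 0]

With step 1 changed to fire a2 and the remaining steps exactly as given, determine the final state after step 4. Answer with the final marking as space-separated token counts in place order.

(re-executing from step 1 with the substitution; state before step 1: [2 4 0 2])
step 1 (fire a2): [1 7 0 0]
step 2 (fire a3): [1 7 0 0]
step 3 (fire a1): [1 7 0 0]
step 4 (fire a3): [1 7 0 0]

1 7 0 0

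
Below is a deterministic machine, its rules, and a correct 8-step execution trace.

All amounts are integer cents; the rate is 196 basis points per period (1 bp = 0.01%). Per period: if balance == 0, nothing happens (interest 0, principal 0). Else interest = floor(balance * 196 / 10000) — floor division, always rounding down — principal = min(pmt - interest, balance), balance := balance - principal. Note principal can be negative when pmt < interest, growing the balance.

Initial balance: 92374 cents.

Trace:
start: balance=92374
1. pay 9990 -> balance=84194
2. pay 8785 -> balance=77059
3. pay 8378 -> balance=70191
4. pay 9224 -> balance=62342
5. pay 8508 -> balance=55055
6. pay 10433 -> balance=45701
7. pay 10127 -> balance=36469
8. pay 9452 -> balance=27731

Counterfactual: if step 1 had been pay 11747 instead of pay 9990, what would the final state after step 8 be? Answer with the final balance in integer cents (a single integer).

(re-executing from step 1 with the substitution; state before step 1: balance=92374)
1. pay 11747 -> balance=82437
2. pay 8785 -> balance=75267
3. pay 8378 -> balance=68364
4. pay 9224 -> balance=60479
5. pay 8508 -> balance=53156
6. pay 10433 -> balance=43764
7. pay 10127 -> balance=34494
8. pay 9452 -> balance=25718

25718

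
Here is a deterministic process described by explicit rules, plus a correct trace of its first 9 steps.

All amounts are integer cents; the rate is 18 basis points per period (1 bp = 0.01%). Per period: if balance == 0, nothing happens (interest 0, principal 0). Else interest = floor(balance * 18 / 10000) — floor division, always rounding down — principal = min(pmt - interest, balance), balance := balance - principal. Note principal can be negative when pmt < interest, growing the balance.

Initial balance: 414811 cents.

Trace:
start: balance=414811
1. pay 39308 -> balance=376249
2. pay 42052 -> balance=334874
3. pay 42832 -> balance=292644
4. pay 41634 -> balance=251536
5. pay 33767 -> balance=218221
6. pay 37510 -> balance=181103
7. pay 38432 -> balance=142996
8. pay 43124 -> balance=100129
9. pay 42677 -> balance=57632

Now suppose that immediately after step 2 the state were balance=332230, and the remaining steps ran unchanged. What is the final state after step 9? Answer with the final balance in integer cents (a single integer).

54956

state after step 2 := balance=332230
3. pay 42832 -> balance=289996
4. pay 41634 -> balance=248883
5. pay 33767 -> balance=215563
6. pay 37510 -> balance=178441
7. pay 38432 -> balance=140330
8. pay 43124 -> balance=97458
9. pay 42677 -> balance=54956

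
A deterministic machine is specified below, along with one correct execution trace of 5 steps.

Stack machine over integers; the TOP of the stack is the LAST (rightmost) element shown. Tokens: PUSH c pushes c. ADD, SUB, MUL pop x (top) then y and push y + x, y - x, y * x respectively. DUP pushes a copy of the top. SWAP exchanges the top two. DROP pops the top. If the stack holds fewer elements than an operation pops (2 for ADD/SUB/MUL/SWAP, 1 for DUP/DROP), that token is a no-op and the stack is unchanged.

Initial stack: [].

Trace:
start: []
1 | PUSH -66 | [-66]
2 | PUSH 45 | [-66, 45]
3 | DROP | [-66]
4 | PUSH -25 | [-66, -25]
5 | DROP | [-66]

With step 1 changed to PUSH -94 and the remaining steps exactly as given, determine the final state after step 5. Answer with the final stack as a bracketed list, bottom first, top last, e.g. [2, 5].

(re-executing from step 1 with the substitution; state before step 1: [])
1 | PUSH -94 | [-94]
2 | PUSH 45 | [-94, 45]
3 | DROP | [-94]
4 | PUSH -25 | [-94, -25]
5 | DROP | [-94]

[-94]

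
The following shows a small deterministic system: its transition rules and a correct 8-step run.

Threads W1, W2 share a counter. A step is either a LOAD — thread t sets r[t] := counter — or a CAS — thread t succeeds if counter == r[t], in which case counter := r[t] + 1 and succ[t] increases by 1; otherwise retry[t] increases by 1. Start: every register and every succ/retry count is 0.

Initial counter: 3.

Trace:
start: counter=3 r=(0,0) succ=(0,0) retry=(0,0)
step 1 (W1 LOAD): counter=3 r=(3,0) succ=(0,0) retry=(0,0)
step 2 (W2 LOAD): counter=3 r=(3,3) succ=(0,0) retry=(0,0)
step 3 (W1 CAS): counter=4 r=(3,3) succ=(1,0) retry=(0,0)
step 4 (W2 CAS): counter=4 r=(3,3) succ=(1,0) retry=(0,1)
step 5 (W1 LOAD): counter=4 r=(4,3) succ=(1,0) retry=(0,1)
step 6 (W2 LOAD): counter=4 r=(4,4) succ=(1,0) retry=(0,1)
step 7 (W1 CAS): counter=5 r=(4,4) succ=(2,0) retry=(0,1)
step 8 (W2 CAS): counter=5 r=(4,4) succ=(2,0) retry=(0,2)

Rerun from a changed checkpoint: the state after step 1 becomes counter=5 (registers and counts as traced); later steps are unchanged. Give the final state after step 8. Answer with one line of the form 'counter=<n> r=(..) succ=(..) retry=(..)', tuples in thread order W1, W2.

counter=7 r=(6,6) succ=(1,1) retry=(1,1)

state after step 1 := counter=5 r=(3,0) succ=(0,0) retry=(0,0)
step 2 (W2 LOAD): counter=5 r=(3,5) succ=(0,0) retry=(0,0)
step 3 (W1 CAS): counter=5 r=(3,5) succ=(0,0) retry=(1,0)
step 4 (W2 CAS): counter=6 r=(3,5) succ=(0,1) retry=(1,0)
step 5 (W1 LOAD): counter=6 r=(6,5) succ=(0,1) retry=(1,0)
step 6 (W2 LOAD): counter=6 r=(6,6) succ=(0,1) retry=(1,0)
step 7 (W1 CAS): counter=7 r=(6,6) succ=(1,1) retry=(1,0)
step 8 (W2 CAS): counter=7 r=(6,6) succ=(1,1) retry=(1,1)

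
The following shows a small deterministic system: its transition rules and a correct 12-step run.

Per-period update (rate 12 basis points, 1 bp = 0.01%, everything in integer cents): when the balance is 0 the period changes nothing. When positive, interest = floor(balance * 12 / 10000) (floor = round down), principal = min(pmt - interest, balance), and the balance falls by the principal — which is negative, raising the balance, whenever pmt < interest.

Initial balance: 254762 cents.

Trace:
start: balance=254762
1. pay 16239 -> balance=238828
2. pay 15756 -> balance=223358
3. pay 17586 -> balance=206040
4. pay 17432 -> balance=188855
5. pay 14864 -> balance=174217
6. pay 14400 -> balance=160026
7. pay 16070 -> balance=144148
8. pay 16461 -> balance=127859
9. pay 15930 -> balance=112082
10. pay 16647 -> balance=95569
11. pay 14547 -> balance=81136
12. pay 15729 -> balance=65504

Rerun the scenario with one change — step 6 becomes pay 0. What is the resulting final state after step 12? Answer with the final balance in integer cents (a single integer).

80008

(re-executing from step 6 with the substitution; state before step 6: balance=174217)
6. pay 0 -> balance=174426
7. pay 16070 -> balance=158565
8. pay 16461 -> balance=142294
9. pay 15930 -> balance=126534
10. pay 16647 -> balance=110038
11. pay 14547 -> balance=95623
12. pay 15729 -> balance=80008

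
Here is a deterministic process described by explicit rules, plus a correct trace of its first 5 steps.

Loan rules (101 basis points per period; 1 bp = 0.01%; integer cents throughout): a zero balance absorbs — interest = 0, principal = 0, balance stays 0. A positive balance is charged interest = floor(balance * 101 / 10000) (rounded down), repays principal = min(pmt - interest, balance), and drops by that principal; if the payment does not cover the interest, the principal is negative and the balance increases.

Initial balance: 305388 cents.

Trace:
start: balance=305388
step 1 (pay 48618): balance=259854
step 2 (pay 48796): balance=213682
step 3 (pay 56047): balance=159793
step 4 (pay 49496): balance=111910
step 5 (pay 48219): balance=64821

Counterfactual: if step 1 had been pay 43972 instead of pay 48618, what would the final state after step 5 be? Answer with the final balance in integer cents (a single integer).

69657

(re-executing from step 1 with the substitution; state before step 1: balance=305388)
step 1 (pay 43972): balance=264500
step 2 (pay 48796): balance=218375
step 3 (pay 56047): balance=164533
step 4 (pay 49496): balance=116698
step 5 (pay 48219): balance=69657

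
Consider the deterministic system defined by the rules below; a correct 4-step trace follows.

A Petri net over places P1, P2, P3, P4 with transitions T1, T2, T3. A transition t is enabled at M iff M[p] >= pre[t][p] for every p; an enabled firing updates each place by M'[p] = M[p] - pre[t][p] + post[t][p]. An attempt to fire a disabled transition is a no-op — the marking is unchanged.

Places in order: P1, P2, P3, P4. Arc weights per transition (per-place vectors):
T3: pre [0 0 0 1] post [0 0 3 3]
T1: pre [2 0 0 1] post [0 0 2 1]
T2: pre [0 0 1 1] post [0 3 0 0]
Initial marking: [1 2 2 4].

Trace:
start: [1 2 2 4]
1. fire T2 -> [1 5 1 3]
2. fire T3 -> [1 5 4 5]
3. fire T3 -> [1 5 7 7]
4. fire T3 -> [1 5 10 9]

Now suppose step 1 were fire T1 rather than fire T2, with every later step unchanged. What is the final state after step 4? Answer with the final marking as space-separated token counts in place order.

(re-executing from step 1 with the substitution; state before step 1: [1 2 2 4])
1. fire T1 -> [1 2 2 4]
2. fire T3 -> [1 2 5 6]
3. fire T3 -> [1 2 8 8]
4. fire T3 -> [1 2 11 10]

1 2 11 10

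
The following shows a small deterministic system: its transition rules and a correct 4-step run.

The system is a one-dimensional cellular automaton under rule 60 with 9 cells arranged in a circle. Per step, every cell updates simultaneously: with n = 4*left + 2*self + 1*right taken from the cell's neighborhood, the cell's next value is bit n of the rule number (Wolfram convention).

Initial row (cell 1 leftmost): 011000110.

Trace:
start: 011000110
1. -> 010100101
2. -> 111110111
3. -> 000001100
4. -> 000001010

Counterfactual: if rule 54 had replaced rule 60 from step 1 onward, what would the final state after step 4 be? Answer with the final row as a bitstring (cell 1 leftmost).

(re-executing steps 1..4 under rule 54; state before step 1: 011000110)
1. -> 100101001
2. -> 011111110
3. -> 100000001
4. -> 010000010

010000010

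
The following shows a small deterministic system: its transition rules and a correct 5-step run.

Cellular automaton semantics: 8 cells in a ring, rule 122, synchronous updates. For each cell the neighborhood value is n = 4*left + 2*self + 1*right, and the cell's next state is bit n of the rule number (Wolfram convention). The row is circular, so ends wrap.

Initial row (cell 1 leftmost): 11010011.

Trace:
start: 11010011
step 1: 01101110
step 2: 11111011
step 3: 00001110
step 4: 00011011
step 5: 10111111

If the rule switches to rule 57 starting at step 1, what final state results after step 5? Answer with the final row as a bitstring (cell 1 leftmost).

(re-executing steps 1..5 under rule 57; state before step 1: 11010011)
step 1: 00101010
step 2: 10010101
step 3: 01001011
step 4: 10100110
step 5: 01010101

01010101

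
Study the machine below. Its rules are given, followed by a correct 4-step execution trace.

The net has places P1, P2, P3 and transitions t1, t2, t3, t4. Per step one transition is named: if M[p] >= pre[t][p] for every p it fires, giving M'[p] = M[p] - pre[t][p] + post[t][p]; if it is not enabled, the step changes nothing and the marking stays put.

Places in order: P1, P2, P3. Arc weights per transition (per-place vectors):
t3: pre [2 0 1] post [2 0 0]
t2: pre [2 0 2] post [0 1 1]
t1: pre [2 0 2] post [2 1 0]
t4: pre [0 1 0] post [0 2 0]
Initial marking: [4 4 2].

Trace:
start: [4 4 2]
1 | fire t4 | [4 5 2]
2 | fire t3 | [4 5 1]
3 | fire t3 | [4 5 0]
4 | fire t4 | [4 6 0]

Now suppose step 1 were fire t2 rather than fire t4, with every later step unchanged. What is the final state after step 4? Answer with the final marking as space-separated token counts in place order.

(re-executing from step 1 with the substitution; state before step 1: [4 4 2])
1 | fire t2 | [2 5 1]
2 | fire t3 | [2 5 0]
3 | fire t3 | [2 5 0]
4 | fire t4 | [2 6 0]

2 6 0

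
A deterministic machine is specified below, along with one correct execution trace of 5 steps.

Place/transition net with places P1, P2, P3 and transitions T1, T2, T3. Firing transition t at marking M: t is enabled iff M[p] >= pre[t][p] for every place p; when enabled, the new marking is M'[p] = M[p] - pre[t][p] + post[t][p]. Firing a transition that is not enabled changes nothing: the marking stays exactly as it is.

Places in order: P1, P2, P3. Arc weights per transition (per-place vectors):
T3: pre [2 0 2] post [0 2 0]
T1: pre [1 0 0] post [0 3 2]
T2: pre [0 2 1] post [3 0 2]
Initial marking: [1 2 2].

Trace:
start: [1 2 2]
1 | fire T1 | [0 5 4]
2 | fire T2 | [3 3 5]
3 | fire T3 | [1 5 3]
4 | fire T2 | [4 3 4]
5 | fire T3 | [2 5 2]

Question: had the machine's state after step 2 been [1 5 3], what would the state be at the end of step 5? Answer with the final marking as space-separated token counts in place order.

state after step 2 := [1 5 3]
3 | fire T3 | [1 5 3]
4 | fire T2 | [4 3 4]
5 | fire T3 | [2 5 2]

2 5 2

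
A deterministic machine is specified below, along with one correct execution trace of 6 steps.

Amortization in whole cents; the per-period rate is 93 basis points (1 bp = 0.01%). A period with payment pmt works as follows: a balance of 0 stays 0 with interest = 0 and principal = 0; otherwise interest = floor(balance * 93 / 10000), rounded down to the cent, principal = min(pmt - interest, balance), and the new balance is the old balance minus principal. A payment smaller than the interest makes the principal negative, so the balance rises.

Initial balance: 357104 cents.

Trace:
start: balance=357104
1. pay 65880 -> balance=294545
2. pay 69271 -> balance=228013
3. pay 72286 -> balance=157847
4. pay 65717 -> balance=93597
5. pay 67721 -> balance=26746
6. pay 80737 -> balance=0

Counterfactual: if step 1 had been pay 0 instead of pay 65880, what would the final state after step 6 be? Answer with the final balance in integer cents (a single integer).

15258

(re-executing from step 1 with the substitution; state before step 1: balance=357104)
1. pay 0 -> balance=360425
2. pay 69271 -> balance=294505
3. pay 72286 -> balance=224957
4. pay 65717 -> balance=161332
5. pay 67721 -> balance=95111
6. pay 80737 -> balance=15258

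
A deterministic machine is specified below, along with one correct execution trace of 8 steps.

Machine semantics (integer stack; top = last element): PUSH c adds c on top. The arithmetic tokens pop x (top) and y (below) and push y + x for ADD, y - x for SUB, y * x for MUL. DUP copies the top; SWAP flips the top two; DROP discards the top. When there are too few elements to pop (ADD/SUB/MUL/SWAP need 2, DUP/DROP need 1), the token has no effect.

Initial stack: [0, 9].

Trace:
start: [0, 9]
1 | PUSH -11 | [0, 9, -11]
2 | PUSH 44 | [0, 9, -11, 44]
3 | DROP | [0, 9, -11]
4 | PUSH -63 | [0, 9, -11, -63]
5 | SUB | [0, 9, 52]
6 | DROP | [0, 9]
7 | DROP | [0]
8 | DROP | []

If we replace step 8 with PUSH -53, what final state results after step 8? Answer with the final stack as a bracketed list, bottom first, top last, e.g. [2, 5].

[0, -53]

(re-executing from step 8 with the substitution; state before step 8: [0])
8 | PUSH -53 | [0, -53]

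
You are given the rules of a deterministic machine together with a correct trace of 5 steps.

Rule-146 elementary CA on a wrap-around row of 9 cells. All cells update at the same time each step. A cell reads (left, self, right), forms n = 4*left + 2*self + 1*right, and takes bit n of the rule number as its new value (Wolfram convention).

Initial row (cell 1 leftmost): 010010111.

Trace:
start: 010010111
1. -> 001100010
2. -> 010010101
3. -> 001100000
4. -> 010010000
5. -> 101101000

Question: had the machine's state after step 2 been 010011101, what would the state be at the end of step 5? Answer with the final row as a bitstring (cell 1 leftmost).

state after step 2 := 010011101
3. -> 001101000
4. -> 010000100
5. -> 101001010

101001010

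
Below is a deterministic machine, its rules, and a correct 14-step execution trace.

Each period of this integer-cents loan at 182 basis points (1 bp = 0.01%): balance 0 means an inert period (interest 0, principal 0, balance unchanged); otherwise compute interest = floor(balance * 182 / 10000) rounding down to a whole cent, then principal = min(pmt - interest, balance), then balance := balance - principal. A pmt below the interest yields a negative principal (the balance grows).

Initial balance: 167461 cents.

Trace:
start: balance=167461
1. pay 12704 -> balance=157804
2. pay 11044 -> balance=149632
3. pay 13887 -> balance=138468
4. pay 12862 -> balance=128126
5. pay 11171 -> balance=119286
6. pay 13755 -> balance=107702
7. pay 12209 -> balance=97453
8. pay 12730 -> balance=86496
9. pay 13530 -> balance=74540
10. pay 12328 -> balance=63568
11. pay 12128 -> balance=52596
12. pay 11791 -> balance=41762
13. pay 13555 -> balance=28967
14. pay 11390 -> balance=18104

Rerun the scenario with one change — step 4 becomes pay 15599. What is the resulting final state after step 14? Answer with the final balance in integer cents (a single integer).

(re-executing from step 4 with the substitution; state before step 4: balance=138468)
4. pay 15599 -> balance=125389
5. pay 11171 -> balance=116500
6. pay 13755 -> balance=104865
7. pay 12209 -> balance=94564
8. pay 12730 -> balance=83555
9. pay 13530 -> balance=71545
10. pay 12328 -> balance=60519
11. pay 12128 -> balance=49492
12. pay 11791 -> balance=38601
13. pay 13555 -> balance=25748
14. pay 11390 -> balance=14826

14826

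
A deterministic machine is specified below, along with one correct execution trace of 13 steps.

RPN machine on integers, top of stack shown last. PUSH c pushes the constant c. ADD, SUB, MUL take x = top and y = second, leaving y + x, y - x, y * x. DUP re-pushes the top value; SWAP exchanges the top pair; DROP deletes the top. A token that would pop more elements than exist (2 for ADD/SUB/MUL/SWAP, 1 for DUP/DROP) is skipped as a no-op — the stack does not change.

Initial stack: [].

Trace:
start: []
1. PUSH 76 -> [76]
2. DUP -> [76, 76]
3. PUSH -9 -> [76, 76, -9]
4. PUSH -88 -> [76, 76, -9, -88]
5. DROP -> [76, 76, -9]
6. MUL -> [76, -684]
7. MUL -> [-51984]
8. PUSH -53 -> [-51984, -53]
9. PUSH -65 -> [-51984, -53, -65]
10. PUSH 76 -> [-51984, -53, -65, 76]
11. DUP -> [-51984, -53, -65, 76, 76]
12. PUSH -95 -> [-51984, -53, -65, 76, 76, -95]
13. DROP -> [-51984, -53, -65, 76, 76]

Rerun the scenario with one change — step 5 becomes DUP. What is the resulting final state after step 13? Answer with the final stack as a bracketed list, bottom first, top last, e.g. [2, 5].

(re-executing from step 5 with the substitution; state before step 5: [76, 76, -9, -88])
5. DUP -> [76, 76, -9, -88, -88]
6. MUL -> [76, 76, -9, 7744]
7. MUL -> [76, 76, -69696]
8. PUSH -53 -> [76, 76, -69696, -53]
9. PUSH -65 -> [76, 76, -69696, -53, -65]
10. PUSH 76 -> [76, 76, -69696, -53, -65, 76]
11. DUP -> [76, 76, -69696, -53, -65, 76, 76]
12. PUSH -95 -> [76, 76, -69696, -53, -65, 76, 76, -95]
13. DROP -> [76, 76, -69696, -53, -65, 76, 76]

[76, 76, -69696, -53, -65, 76, 76]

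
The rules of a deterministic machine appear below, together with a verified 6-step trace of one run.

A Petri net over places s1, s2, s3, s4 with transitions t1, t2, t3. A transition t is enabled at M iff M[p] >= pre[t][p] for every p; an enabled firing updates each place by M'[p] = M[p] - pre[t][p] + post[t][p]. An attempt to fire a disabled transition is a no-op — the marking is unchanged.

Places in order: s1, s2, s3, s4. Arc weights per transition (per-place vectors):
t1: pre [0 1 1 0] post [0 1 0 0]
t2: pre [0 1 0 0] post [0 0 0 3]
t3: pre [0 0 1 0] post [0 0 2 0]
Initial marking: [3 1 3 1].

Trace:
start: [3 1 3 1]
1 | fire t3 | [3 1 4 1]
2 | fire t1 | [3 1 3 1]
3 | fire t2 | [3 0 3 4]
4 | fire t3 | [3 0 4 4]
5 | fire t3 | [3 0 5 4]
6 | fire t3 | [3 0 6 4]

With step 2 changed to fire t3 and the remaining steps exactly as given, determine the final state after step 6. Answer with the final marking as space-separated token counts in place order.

(re-executing from step 2 with the substitution; state before step 2: [3 1 4 1])
2 | fire t3 | [3 1 5 1]
3 | fire t2 | [3 0 5 4]
4 | fire t3 | [3 0 6 4]
5 | fire t3 | [3 0 7 4]
6 | fire t3 | [3 0 8 4]

3 0 8 4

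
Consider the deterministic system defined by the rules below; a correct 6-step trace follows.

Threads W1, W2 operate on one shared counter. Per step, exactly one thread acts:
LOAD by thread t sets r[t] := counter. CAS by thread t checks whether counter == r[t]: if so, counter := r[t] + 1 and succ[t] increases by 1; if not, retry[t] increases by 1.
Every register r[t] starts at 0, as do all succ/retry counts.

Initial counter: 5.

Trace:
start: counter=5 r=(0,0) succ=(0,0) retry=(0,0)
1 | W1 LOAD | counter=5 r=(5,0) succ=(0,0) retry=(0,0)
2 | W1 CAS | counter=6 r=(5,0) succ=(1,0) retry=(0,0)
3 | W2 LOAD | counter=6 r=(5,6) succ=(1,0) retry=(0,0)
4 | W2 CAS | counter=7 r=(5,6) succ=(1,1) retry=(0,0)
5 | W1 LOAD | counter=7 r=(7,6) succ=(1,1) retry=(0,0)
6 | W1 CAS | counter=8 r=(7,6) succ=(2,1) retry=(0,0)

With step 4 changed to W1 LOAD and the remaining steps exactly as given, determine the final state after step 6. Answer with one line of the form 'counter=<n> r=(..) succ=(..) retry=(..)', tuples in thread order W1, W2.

(re-executing from step 4 with the substitution; state before step 4: counter=6 r=(5,6) succ=(1,0) retry=(0,0))
4 | W1 LOAD | counter=6 r=(6,6) succ=(1,0) retry=(0,0)
5 | W1 LOAD | counter=6 r=(6,6) succ=(1,0) retry=(0,0)
6 | W1 CAS | counter=7 r=(6,6) succ=(2,0) retry=(0,0)

counter=7 r=(6,6) succ=(2,0) retry=(0,0)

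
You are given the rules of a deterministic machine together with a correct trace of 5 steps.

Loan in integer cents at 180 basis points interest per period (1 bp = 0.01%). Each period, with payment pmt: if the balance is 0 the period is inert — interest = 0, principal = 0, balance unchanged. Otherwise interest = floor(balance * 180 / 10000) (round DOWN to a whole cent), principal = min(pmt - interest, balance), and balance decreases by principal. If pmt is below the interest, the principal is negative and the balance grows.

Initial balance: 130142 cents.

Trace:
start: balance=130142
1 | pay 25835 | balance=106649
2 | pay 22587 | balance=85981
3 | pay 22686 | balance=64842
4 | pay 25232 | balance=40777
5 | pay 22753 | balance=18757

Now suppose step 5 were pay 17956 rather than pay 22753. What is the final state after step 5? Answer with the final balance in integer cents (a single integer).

23554

(re-executing from step 5 with the substitution; state before step 5: balance=40777)
5 | pay 17956 | balance=23554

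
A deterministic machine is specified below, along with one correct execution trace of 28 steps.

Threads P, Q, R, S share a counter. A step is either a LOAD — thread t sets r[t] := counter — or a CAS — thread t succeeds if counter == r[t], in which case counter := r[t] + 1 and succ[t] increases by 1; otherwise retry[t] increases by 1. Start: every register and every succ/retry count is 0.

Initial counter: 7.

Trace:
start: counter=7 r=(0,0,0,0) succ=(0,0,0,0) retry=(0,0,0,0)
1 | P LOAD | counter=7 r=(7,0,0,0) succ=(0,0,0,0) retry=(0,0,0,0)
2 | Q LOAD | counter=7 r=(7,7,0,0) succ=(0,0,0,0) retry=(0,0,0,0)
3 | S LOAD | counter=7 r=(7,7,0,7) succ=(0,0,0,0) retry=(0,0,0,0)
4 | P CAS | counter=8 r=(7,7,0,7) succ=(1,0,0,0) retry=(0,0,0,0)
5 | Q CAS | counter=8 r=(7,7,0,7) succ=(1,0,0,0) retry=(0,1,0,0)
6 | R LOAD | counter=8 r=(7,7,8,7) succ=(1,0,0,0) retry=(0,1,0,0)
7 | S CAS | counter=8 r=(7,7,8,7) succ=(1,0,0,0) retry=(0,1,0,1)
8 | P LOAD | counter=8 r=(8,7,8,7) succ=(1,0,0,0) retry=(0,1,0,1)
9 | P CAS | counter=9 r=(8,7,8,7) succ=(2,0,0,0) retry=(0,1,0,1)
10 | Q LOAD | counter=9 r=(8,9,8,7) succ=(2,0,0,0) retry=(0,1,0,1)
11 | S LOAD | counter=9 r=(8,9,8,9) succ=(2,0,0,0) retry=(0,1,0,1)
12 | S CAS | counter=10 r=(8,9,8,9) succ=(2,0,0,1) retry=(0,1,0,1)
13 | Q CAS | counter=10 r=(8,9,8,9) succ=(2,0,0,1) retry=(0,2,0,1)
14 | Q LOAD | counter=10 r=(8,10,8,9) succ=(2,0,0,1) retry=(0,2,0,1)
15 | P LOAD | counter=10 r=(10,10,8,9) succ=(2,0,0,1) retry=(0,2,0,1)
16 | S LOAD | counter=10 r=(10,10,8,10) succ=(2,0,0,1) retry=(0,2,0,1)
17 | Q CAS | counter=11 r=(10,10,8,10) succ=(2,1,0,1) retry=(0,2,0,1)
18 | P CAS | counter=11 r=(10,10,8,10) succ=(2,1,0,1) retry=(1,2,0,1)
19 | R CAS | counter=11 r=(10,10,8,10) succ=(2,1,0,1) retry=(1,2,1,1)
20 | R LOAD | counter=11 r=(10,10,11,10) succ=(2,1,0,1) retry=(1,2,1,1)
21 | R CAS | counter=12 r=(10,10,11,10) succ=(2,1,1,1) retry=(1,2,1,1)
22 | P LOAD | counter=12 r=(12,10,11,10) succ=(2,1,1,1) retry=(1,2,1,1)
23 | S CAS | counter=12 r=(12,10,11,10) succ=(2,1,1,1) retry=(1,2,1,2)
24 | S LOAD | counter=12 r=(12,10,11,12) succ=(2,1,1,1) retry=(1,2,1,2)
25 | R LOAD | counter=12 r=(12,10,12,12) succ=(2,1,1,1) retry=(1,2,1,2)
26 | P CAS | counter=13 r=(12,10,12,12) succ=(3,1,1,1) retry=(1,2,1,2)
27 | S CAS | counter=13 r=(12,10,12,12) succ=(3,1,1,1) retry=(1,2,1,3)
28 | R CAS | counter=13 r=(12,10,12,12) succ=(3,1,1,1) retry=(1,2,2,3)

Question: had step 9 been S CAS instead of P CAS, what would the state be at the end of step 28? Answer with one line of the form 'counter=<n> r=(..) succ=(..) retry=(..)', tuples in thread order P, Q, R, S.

counter=12 r=(11,9,11,11) succ=(2,1,1,1) retry=(1,2,2,4)

(re-executing from step 9 with the substitution; state before step 9: counter=8 r=(8,7,8,7) succ=(1,0,0,0) retry=(0,1,0,1))
9 | S CAS | counter=8 r=(8,7,8,7) succ=(1,0,0,0) retry=(0,1,0,2)
10 | Q LOAD | counter=8 r=(8,8,8,7) succ=(1,0,0,0) retry=(0,1,0,2)
11 | S LOAD | counter=8 r=(8,8,8,8) succ=(1,0,0,0) retry=(0,1,0,2)
12 | S CAS | counter=9 r=(8,8,8,8) succ=(1,0,0,1) retry=(0,1,0,2)
13 | Q CAS | counter=9 r=(8,8,8,8) succ=(1,0,0,1) retry=(0,2,0,2)
14 | Q LOAD | counter=9 r=(8,9,8,8) succ=(1,0,0,1) retry=(0,2,0,2)
15 | P LOAD | counter=9 r=(9,9,8,8) succ=(1,0,0,1) retry=(0,2,0,2)
16 | S LOAD | counter=9 r=(9,9,8,9) succ=(1,0,0,1) retry=(0,2,0,2)
17 | Q CAS | counter=10 r=(9,9,8,9) succ=(1,1,0,1) retry=(0,2,0,2)
18 | P CAS | counter=10 r=(9,9,8,9) succ=(1,1,0,1) retry=(1,2,0,2)
19 | R CAS | counter=10 r=(9,9,8,9) succ=(1,1,0,1) retry=(1,2,1,2)
20 | R LOAD | counter=10 r=(9,9,10,9) succ=(1,1,0,1) retry=(1,2,1,2)
21 | R CAS | counter=11 r=(9,9,10,9) succ=(1,1,1,1) retry=(1,2,1,2)
22 | P LOAD | counter=11 r=(11,9,10,9) succ=(1,1,1,1) retry=(1,2,1,2)
23 | S CAS | counter=11 r=(11,9,10,9) succ=(1,1,1,1) retry=(1,2,1,3)
24 | S LOAD | counter=11 r=(11,9,10,11) succ=(1,1,1,1) retry=(1,2,1,3)
25 | R LOAD | counter=11 r=(11,9,11,11) succ=(1,1,1,1) retry=(1,2,1,3)
26 | P CAS | counter=12 r=(11,9,11,11) succ=(2,1,1,1) retry=(1,2,1,3)
27 | S CAS | counter=12 r=(11,9,11,11) succ=(2,1,1,1) retry=(1,2,1,4)
28 | R CAS | counter=12 r=(11,9,11,11) succ=(2,1,1,1) retry=(1,2,2,4)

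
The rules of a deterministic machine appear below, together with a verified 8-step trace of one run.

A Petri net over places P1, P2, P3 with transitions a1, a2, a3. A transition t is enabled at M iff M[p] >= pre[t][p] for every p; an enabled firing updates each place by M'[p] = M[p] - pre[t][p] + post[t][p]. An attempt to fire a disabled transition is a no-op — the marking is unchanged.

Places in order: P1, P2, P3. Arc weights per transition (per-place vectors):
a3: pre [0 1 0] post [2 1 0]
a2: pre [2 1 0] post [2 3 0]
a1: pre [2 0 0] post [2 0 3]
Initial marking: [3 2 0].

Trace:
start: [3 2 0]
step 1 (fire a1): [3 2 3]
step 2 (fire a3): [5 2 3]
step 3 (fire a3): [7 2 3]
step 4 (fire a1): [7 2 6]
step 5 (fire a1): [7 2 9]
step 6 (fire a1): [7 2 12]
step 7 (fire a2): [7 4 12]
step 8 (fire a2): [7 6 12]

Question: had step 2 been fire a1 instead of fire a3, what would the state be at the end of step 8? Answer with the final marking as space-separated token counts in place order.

(re-executing from step 2 with the substitution; state before step 2: [3 2 3])
step 2 (fire a1): [3 2 6]
step 3 (fire a3): [5 2 6]
step 4 (fire a1): [5 2 9]
step 5 (fire a1): [5 2 12]
step 6 (fire a1): [5 2 15]
step 7 (fire a2): [5 4 15]
step 8 (fire a2): [5 6 15]

5 6 15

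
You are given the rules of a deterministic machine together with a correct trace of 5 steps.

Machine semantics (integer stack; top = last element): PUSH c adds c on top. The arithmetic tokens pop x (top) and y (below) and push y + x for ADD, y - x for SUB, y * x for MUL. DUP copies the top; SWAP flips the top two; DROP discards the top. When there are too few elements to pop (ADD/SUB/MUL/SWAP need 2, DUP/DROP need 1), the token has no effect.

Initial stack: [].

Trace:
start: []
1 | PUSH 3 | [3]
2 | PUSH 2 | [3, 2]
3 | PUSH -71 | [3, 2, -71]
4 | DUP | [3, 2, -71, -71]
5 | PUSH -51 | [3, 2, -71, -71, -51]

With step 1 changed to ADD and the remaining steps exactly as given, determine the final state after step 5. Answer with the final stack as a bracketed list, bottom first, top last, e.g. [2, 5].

(re-executing from step 1 with the substitution; state before step 1: [])
1 | ADD | []
2 | PUSH 2 | [2]
3 | PUSH -71 | [2, -71]
4 | DUP | [2, -71, -71]
5 | PUSH -51 | [2, -71, -71, -51]

[2, -71, -71, -51]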